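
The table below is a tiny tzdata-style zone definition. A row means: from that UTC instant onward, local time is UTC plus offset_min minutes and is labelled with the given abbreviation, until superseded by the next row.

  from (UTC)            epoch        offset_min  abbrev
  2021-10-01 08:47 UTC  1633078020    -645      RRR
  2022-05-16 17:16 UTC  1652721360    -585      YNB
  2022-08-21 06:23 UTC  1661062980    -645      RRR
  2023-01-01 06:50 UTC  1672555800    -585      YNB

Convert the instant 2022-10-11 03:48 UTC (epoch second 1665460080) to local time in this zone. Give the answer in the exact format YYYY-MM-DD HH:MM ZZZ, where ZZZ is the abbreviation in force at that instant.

Query: 2022-10-11 03:48 UTC
Rule 3/4 (RRR, -10:45): 2022-08-21 06:23 UTC ≤ query < 2023-01-01 06:50 UTC
3·60 + 48 - 645 = -417 min
-417 = -1·1440 + 1023; 1023 = 17·60 + 3 → 17:03, 2022-10-11 - 1 day = 2022-10-10
→ 2022-10-10 17:03 RRR

2022-10-10 17:03 RRR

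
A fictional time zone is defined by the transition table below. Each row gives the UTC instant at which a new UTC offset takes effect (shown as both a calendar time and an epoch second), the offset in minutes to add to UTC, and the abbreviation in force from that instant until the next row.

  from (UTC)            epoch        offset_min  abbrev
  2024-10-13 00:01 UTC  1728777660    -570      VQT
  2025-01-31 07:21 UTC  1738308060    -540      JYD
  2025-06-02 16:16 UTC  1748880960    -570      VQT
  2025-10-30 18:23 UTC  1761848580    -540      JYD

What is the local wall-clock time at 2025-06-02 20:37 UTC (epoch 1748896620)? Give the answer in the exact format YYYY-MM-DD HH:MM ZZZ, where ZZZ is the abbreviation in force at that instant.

Query: 2025-06-02 20:37 UTC
Rule 3/4 (VQT, -09:30): 2025-06-02 16:16 UTC ≤ query < 2025-10-30 18:23 UTC
20·60 + 37 - 570 = 667 min
667 = 0·1440 + 667; 667 = 11·60 + 7 → 11:07, same day
→ 2025-06-02 11:07 VQT

2025-06-02 11:07 VQT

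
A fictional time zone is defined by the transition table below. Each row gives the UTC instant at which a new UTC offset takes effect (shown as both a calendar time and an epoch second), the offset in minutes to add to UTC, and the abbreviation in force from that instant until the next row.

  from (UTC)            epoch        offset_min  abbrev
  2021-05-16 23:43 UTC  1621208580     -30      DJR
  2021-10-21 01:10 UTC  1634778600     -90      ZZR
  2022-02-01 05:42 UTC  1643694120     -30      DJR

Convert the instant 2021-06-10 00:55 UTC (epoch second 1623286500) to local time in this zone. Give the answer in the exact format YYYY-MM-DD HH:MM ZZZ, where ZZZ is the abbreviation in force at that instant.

Query: 2021-06-10 00:55 UTC
Rule 1/3 (DJR, -00:30): 2021-05-16 23:43 UTC ≤ query < 2021-10-21 01:10 UTC
0·60 + 55 - 30 = 25 min
25 = 0·1440 + 25; 25 = 0·60 + 25 → 00:25, same day
→ 2021-06-10 00:25 DJR

2021-06-10 00:25 DJR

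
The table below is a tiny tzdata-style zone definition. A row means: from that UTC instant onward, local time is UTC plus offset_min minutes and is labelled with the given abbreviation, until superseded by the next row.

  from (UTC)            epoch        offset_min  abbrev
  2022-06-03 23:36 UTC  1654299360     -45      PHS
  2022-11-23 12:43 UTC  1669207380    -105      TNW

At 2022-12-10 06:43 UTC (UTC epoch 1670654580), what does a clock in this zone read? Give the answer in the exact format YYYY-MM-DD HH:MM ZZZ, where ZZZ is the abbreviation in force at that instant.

2022-12-10 04:58 TNW

Query: 2022-12-10 06:43 UTC
Rule 2/2 (TNW, -01:45): 2022-11-23 12:43 UTC ≤ query < +∞
6·60 + 43 - 105 = 298 min
298 = 0·1440 + 298; 298 = 4·60 + 58 → 04:58, same day
→ 2022-12-10 04:58 TNW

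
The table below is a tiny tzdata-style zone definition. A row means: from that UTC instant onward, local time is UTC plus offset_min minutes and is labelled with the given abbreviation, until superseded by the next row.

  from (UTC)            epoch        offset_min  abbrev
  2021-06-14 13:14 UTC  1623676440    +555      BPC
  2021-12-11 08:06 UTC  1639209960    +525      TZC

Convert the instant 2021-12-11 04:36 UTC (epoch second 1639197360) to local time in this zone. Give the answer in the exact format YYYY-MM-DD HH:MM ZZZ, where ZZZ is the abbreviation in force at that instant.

2021-12-11 13:51 BPC

Query: 2021-12-11 04:36 UTC
Rule 1/2 (BPC, +09:15): 2021-06-14 13:14 UTC ≤ query < 2021-12-11 08:06 UTC
4·60 + 36 + 555 = 831 min
831 = 0·1440 + 831; 831 = 13·60 + 51 → 13:51, same day
→ 2021-12-11 13:51 BPC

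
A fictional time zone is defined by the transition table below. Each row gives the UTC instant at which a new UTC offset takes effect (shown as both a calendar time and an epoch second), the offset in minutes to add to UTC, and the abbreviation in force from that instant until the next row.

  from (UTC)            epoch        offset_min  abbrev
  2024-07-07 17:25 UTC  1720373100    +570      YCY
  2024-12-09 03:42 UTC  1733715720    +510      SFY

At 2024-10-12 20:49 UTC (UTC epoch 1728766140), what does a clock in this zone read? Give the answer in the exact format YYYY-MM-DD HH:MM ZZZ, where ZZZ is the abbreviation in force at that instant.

2024-10-13 06:19 YCY

Query: 2024-10-12 20:49 UTC
Rule 1/2 (YCY, +09:30): 2024-07-07 17:25 UTC ≤ query < 2024-12-09 03:42 UTC
20·60 + 49 + 570 = 1819 min
1819 = 1·1440 + 379; 379 = 6·60 + 19 → 06:19, 2024-10-12 + 1 day = 2024-10-13
→ 2024-10-13 06:19 YCY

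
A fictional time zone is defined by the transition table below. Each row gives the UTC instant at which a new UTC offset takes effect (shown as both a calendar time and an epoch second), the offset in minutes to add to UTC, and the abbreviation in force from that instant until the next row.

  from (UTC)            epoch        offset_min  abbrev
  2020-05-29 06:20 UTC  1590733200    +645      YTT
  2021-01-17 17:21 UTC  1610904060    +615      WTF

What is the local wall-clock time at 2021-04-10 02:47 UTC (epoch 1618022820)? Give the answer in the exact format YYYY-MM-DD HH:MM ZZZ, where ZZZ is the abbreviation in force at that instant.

Query: 2021-04-10 02:47 UTC
Rule 2/2 (WTF, +10:15): 2021-01-17 17:21 UTC ≤ query < +∞
2·60 + 47 + 615 = 782 min
782 = 0·1440 + 782; 782 = 13·60 + 2 → 13:02, same day
→ 2021-04-10 13:02 WTF

2021-04-10 13:02 WTF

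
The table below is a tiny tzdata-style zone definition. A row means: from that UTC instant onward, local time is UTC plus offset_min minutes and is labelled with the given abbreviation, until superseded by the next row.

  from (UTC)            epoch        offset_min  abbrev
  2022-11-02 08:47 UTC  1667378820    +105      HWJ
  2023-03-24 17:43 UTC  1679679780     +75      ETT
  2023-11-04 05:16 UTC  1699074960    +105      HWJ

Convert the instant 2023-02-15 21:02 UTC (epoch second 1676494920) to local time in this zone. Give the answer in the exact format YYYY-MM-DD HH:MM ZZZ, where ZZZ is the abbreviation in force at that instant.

2023-02-15 22:47 HWJ

Query: 2023-02-15 21:02 UTC
Rule 1/3 (HWJ, +01:45): 2022-11-02 08:47 UTC ≤ query < 2023-03-24 17:43 UTC
21·60 + 2 + 105 = 1367 min
1367 = 0·1440 + 1367; 1367 = 22·60 + 47 → 22:47, same day
→ 2023-02-15 22:47 HWJ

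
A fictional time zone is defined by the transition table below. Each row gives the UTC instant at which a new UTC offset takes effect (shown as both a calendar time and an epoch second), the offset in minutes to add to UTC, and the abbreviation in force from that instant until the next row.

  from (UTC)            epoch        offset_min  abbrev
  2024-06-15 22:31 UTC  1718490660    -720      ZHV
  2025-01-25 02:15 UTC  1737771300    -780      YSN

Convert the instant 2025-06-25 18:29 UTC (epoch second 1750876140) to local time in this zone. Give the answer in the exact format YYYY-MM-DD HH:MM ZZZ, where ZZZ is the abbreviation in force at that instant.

2025-06-25 05:29 YSN

Query: 2025-06-25 18:29 UTC
Rule 2/2 (YSN, -13:00): 2025-01-25 02:15 UTC ≤ query < +∞
18·60 + 29 - 780 = 329 min
329 = 0·1440 + 329; 329 = 5·60 + 29 → 05:29, same day
→ 2025-06-25 05:29 YSN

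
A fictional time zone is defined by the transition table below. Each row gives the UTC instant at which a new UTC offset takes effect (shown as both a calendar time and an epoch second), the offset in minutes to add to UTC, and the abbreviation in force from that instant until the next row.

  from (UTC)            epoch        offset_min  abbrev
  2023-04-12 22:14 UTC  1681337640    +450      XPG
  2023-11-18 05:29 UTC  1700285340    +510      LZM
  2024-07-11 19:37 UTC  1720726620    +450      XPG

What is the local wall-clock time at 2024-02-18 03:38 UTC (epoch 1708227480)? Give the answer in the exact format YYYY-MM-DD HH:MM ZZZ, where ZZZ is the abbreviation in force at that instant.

Query: 2024-02-18 03:38 UTC
Rule 2/3 (LZM, +08:30): 2023-11-18 05:29 UTC ≤ query < 2024-07-11 19:37 UTC
3·60 + 38 + 510 = 728 min
728 = 0·1440 + 728; 728 = 12·60 + 8 → 12:08, same day
→ 2024-02-18 12:08 LZM

2024-02-18 12:08 LZM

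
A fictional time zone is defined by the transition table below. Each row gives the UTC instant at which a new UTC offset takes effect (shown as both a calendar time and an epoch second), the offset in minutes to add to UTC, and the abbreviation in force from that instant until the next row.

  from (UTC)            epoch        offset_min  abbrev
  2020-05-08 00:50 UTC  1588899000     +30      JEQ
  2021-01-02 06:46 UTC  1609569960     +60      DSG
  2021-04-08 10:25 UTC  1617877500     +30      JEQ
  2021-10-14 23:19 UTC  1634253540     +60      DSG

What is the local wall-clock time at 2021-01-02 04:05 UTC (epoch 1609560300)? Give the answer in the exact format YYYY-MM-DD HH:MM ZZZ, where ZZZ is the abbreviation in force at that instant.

Query: 2021-01-02 04:05 UTC
Rule 1/4 (JEQ, +00:30): 2020-05-08 00:50 UTC ≤ query < 2021-01-02 06:46 UTC
4·60 + 5 + 30 = 275 min
275 = 0·1440 + 275; 275 = 4·60 + 35 → 04:35, same day
→ 2021-01-02 04:35 JEQ

2021-01-02 04:35 JEQ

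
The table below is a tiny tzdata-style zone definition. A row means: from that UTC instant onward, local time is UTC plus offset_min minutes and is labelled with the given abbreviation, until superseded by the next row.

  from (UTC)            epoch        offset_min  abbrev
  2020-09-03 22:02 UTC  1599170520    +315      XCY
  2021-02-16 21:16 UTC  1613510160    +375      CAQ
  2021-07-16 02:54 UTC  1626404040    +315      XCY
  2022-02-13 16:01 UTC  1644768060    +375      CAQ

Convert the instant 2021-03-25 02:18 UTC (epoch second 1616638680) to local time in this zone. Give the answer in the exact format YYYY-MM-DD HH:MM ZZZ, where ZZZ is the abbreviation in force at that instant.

2021-03-25 08:33 CAQ

Query: 2021-03-25 02:18 UTC
Rule 2/4 (CAQ, +06:15): 2021-02-16 21:16 UTC ≤ query < 2021-07-16 02:54 UTC
2·60 + 18 + 375 = 513 min
513 = 0·1440 + 513; 513 = 8·60 + 33 → 08:33, same day
→ 2021-03-25 08:33 CAQ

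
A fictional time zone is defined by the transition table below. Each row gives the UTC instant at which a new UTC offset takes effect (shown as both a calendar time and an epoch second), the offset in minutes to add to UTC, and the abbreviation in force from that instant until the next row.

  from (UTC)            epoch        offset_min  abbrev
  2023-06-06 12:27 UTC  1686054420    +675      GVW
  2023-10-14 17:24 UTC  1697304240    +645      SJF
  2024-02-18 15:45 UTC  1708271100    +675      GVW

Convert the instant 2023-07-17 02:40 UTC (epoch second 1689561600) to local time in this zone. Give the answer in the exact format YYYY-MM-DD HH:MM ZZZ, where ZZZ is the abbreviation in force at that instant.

2023-07-17 13:55 GVW

Query: 2023-07-17 02:40 UTC
Rule 1/3 (GVW, +11:15): 2023-06-06 12:27 UTC ≤ query < 2023-10-14 17:24 UTC
2·60 + 40 + 675 = 835 min
835 = 0·1440 + 835; 835 = 13·60 + 55 → 13:55, same day
→ 2023-07-17 13:55 GVW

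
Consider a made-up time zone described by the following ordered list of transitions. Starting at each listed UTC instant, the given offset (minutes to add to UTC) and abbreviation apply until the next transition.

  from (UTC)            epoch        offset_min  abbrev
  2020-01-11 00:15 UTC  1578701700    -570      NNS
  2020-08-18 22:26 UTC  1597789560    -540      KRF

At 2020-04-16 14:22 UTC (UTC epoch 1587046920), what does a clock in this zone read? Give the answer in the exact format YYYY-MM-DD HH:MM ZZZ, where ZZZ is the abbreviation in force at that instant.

2020-04-16 04:52 NNS

Query: 2020-04-16 14:22 UTC
Rule 1/2 (NNS, -09:30): 2020-01-11 00:15 UTC ≤ query < 2020-08-18 22:26 UTC
14·60 + 22 - 570 = 292 min
292 = 0·1440 + 292; 292 = 4·60 + 52 → 04:52, same day
→ 2020-04-16 04:52 NNS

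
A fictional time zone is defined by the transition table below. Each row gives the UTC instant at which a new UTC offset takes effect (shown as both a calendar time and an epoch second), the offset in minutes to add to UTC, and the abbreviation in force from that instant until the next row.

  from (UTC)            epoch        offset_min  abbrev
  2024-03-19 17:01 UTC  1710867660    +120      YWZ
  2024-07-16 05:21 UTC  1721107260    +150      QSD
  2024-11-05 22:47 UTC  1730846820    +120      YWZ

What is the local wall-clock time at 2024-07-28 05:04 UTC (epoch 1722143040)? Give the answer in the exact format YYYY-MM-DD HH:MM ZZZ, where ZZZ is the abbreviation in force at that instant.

Query: 2024-07-28 05:04 UTC
Rule 2/3 (QSD, +02:30): 2024-07-16 05:21 UTC ≤ query < 2024-11-05 22:47 UTC
5·60 + 4 + 150 = 454 min
454 = 0·1440 + 454; 454 = 7·60 + 34 → 07:34, same day
→ 2024-07-28 07:34 QSD

2024-07-28 07:34 QSD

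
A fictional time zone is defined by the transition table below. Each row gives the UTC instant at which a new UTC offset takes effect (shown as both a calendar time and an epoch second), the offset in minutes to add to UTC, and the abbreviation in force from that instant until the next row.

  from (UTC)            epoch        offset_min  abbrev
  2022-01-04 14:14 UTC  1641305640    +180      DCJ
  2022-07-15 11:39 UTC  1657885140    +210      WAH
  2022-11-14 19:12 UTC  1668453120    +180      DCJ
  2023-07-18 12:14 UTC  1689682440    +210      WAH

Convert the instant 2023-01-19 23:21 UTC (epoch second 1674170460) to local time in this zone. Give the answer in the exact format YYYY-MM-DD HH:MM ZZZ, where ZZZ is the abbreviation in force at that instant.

Query: 2023-01-19 23:21 UTC
Rule 3/4 (DCJ, +03:00): 2022-11-14 19:12 UTC ≤ query < 2023-07-18 12:14 UTC
23·60 + 21 + 180 = 1581 min
1581 = 1·1440 + 141; 141 = 2·60 + 21 → 02:21, 2023-01-19 + 1 day = 2023-01-20
→ 2023-01-20 02:21 DCJ

2023-01-20 02:21 DCJ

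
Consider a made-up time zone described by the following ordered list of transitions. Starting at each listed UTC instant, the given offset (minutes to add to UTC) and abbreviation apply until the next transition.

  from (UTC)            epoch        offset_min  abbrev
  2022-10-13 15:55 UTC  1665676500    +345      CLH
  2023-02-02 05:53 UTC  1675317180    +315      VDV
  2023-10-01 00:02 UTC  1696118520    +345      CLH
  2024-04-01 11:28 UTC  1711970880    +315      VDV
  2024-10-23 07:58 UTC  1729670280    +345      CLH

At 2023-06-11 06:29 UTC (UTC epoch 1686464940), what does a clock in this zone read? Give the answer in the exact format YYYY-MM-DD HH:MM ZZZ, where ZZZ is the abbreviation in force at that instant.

2023-06-11 11:44 VDV

Query: 2023-06-11 06:29 UTC
Rule 2/5 (VDV, +05:15): 2023-02-02 05:53 UTC ≤ query < 2023-10-01 00:02 UTC
6·60 + 29 + 315 = 704 min
704 = 0·1440 + 704; 704 = 11·60 + 44 → 11:44, same day
→ 2023-06-11 11:44 VDV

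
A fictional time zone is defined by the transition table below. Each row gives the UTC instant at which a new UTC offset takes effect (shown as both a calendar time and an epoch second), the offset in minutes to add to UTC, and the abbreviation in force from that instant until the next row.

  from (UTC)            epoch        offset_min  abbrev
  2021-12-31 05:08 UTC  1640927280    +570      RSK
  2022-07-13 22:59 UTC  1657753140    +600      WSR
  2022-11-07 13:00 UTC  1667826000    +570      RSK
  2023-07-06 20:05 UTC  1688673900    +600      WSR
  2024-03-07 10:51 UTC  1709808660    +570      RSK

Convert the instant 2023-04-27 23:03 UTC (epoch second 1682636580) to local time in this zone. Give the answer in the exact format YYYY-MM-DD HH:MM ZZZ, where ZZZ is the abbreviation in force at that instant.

2023-04-28 08:33 RSK

Query: 2023-04-27 23:03 UTC
Rule 3/5 (RSK, +09:30): 2022-11-07 13:00 UTC ≤ query < 2023-07-06 20:05 UTC
23·60 + 3 + 570 = 1953 min
1953 = 1·1440 + 513; 513 = 8·60 + 33 → 08:33, 2023-04-27 + 1 day = 2023-04-28
→ 2023-04-28 08:33 RSK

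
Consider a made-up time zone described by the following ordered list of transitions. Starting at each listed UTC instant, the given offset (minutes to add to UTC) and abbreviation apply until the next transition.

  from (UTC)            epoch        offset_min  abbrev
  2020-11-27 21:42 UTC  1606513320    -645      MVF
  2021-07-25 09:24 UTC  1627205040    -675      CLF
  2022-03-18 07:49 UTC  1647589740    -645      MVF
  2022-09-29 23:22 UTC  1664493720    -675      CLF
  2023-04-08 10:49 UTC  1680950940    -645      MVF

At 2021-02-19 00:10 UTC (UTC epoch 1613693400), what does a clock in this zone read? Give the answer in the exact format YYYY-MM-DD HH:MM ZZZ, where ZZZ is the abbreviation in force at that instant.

Query: 2021-02-19 00:10 UTC
Rule 1/5 (MVF, -10:45): 2020-11-27 21:42 UTC ≤ query < 2021-07-25 09:24 UTC
0·60 + 10 - 645 = -635 min
-635 = -1·1440 + 805; 805 = 13·60 + 25 → 13:25, 2021-02-19 - 1 day = 2021-02-18
→ 2021-02-18 13:25 MVF

2021-02-18 13:25 MVF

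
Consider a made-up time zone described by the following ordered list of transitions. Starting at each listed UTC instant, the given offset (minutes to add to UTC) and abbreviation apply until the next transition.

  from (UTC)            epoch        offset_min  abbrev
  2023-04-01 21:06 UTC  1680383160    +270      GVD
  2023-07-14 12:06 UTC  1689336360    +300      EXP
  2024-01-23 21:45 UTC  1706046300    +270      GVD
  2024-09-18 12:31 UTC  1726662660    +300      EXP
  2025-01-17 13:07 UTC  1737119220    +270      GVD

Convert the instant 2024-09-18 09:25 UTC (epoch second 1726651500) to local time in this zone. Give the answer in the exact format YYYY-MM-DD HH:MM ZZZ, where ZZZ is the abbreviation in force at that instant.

2024-09-18 13:55 GVD

Query: 2024-09-18 09:25 UTC
Rule 3/5 (GVD, +04:30): 2024-01-23 21:45 UTC ≤ query < 2024-09-18 12:31 UTC
9·60 + 25 + 270 = 835 min
835 = 0·1440 + 835; 835 = 13·60 + 55 → 13:55, same day
→ 2024-09-18 13:55 GVD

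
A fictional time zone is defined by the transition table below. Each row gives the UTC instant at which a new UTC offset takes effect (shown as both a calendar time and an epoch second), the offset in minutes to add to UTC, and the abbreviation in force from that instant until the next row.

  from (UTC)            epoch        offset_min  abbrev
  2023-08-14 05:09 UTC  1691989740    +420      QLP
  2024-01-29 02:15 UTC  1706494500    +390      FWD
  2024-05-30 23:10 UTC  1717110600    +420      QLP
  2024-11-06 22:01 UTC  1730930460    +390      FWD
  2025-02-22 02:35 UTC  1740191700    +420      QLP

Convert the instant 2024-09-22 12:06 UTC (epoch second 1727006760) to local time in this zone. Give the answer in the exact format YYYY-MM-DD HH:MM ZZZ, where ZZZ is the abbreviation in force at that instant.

Query: 2024-09-22 12:06 UTC
Rule 3/5 (QLP, +07:00): 2024-05-30 23:10 UTC ≤ query < 2024-11-06 22:01 UTC
12·60 + 6 + 420 = 1146 min
1146 = 0·1440 + 1146; 1146 = 19·60 + 6 → 19:06, same day
→ 2024-09-22 19:06 QLP

2024-09-22 19:06 QLP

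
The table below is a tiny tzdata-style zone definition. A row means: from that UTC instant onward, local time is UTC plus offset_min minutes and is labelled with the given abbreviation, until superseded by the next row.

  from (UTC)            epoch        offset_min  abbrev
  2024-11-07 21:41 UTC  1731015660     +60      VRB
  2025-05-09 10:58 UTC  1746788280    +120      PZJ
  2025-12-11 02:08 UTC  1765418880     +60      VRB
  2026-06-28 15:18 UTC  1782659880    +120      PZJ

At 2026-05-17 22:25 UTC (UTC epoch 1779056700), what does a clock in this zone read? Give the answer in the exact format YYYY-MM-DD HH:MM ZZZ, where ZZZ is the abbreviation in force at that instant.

Query: 2026-05-17 22:25 UTC
Rule 3/4 (VRB, +01:00): 2025-12-11 02:08 UTC ≤ query < 2026-06-28 15:18 UTC
22·60 + 25 + 60 = 1405 min
1405 = 0·1440 + 1405; 1405 = 23·60 + 25 → 23:25, same day
→ 2026-05-17 23:25 VRB

2026-05-17 23:25 VRB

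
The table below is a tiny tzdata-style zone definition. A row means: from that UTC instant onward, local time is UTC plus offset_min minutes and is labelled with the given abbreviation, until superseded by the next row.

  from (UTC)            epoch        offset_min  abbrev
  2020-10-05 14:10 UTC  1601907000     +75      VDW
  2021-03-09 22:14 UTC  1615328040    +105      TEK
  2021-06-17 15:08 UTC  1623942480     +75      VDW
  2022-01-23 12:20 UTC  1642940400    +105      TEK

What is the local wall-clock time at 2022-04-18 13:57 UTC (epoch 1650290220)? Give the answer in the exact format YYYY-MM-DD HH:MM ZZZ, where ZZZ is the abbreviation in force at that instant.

Query: 2022-04-18 13:57 UTC
Rule 4/4 (TEK, +01:45): 2022-01-23 12:20 UTC ≤ query < +∞
13·60 + 57 + 105 = 942 min
942 = 0·1440 + 942; 942 = 15·60 + 42 → 15:42, same day
→ 2022-04-18 15:42 TEK

2022-04-18 15:42 TEK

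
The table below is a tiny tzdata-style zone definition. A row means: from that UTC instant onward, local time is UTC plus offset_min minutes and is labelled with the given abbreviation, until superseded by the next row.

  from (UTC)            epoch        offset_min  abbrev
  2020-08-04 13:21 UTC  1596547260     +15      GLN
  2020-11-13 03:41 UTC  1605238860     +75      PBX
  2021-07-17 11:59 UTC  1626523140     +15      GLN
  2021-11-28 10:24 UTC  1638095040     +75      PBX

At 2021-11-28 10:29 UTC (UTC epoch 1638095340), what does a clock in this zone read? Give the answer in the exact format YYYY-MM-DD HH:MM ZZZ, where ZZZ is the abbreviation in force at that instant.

Query: 2021-11-28 10:29 UTC
Rule 4/4 (PBX, +01:15): 2021-11-28 10:24 UTC ≤ query < +∞
10·60 + 29 + 75 = 704 min
704 = 0·1440 + 704; 704 = 11·60 + 44 → 11:44, same day
→ 2021-11-28 11:44 PBX

2021-11-28 11:44 PBX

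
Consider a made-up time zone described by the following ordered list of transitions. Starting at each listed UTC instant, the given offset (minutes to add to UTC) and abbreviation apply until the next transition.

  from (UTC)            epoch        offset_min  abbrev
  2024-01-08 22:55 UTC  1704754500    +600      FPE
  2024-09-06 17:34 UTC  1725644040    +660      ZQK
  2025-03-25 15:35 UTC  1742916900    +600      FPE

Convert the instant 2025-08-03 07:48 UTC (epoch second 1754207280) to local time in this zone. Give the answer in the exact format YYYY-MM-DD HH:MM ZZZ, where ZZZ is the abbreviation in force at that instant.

2025-08-03 17:48 FPE

Query: 2025-08-03 07:48 UTC
Rule 3/3 (FPE, +10:00): 2025-03-25 15:35 UTC ≤ query < +∞
7·60 + 48 + 600 = 1068 min
1068 = 0·1440 + 1068; 1068 = 17·60 + 48 → 17:48, same day
→ 2025-08-03 17:48 FPE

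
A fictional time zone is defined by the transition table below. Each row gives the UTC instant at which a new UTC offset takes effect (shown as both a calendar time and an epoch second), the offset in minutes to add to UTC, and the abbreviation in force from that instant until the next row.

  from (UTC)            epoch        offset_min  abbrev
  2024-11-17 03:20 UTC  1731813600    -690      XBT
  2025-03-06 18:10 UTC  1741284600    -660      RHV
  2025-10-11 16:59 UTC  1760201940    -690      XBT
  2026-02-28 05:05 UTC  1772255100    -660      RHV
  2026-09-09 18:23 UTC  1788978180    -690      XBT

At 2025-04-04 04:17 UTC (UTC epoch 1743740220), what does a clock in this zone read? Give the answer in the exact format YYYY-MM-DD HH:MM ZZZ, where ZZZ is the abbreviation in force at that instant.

Query: 2025-04-04 04:17 UTC
Rule 2/5 (RHV, -11:00): 2025-03-06 18:10 UTC ≤ query < 2025-10-11 16:59 UTC
4·60 + 17 - 660 = -403 min
-403 = -1·1440 + 1037; 1037 = 17·60 + 17 → 17:17, 2025-04-04 - 1 day = 2025-04-03
→ 2025-04-03 17:17 RHV

2025-04-03 17:17 RHV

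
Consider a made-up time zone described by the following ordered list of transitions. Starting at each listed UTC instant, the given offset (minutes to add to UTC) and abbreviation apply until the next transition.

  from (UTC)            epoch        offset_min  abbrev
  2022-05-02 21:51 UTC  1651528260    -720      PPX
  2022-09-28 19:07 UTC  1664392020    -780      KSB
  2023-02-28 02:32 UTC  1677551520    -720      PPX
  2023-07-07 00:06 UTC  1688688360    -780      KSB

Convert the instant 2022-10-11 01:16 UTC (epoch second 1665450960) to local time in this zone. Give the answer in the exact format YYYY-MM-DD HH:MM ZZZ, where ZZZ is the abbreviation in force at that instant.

Query: 2022-10-11 01:16 UTC
Rule 2/4 (KSB, -13:00): 2022-09-28 19:07 UTC ≤ query < 2023-02-28 02:32 UTC
1·60 + 16 - 780 = -704 min
-704 = -1·1440 + 736; 736 = 12·60 + 16 → 12:16, 2022-10-11 - 1 day = 2022-10-10
→ 2022-10-10 12:16 KSB

2022-10-10 12:16 KSB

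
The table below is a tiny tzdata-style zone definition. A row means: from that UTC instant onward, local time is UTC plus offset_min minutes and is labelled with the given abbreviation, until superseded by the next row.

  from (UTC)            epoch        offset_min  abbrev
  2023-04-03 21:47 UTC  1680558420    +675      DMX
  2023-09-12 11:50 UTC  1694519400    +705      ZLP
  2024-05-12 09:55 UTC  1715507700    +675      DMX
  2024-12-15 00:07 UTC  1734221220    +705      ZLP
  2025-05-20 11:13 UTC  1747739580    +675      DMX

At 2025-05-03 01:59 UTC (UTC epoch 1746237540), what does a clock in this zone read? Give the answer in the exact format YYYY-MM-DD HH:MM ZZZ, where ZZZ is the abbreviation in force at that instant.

Query: 2025-05-03 01:59 UTC
Rule 4/5 (ZLP, +11:45): 2024-12-15 00:07 UTC ≤ query < 2025-05-20 11:13 UTC
1·60 + 59 + 705 = 824 min
824 = 0·1440 + 824; 824 = 13·60 + 44 → 13:44, same day
→ 2025-05-03 13:44 ZLP

2025-05-03 13:44 ZLP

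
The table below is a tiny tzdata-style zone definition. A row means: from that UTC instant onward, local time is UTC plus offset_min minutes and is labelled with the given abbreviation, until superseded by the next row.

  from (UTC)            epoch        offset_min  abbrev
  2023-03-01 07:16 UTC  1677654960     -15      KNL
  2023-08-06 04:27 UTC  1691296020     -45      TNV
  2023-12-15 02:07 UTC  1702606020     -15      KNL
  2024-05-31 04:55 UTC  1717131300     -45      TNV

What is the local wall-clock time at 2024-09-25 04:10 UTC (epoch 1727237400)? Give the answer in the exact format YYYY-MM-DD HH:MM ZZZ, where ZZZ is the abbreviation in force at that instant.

Query: 2024-09-25 04:10 UTC
Rule 4/4 (TNV, -00:45): 2024-05-31 04:55 UTC ≤ query < +∞
4·60 + 10 - 45 = 205 min
205 = 0·1440 + 205; 205 = 3·60 + 25 → 03:25, same day
→ 2024-09-25 03:25 TNV

2024-09-25 03:25 TNV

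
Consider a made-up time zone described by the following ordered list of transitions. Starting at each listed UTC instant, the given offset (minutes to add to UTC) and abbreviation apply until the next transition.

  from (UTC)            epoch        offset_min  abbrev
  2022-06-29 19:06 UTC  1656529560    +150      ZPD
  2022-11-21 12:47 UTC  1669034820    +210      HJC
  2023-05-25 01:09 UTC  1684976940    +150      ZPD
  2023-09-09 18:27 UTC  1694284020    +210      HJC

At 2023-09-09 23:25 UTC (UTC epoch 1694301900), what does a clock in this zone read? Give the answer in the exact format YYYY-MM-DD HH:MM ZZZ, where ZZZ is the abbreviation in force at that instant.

2023-09-10 02:55 HJC

Query: 2023-09-09 23:25 UTC
Rule 4/4 (HJC, +03:30): 2023-09-09 18:27 UTC ≤ query < +∞
23·60 + 25 + 210 = 1615 min
1615 = 1·1440 + 175; 175 = 2·60 + 55 → 02:55, 2023-09-09 + 1 day = 2023-09-10
→ 2023-09-10 02:55 HJC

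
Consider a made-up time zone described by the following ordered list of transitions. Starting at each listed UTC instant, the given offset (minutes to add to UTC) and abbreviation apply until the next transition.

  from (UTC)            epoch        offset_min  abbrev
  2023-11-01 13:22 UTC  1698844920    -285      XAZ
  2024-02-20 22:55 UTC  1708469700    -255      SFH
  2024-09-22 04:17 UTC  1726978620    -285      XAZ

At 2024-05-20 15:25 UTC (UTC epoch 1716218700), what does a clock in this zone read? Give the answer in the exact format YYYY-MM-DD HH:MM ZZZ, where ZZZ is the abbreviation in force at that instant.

2024-05-20 11:10 SFH

Query: 2024-05-20 15:25 UTC
Rule 2/3 (SFH, -04:15): 2024-02-20 22:55 UTC ≤ query < 2024-09-22 04:17 UTC
15·60 + 25 - 255 = 670 min
670 = 0·1440 + 670; 670 = 11·60 + 10 → 11:10, same day
→ 2024-05-20 11:10 SFH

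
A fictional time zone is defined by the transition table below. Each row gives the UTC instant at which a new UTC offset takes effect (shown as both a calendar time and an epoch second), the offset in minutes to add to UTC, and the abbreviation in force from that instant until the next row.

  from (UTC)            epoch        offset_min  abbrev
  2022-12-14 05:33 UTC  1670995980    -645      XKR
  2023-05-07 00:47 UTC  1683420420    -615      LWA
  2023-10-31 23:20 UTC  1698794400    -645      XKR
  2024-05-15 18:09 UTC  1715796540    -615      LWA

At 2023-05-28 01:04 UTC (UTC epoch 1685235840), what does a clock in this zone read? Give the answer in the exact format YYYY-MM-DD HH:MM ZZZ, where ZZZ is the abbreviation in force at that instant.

Query: 2023-05-28 01:04 UTC
Rule 2/4 (LWA, -10:15): 2023-05-07 00:47 UTC ≤ query < 2023-10-31 23:20 UTC
1·60 + 4 - 615 = -551 min
-551 = -1·1440 + 889; 889 = 14·60 + 49 → 14:49, 2023-05-28 - 1 day = 2023-05-27
→ 2023-05-27 14:49 LWA

2023-05-27 14:49 LWA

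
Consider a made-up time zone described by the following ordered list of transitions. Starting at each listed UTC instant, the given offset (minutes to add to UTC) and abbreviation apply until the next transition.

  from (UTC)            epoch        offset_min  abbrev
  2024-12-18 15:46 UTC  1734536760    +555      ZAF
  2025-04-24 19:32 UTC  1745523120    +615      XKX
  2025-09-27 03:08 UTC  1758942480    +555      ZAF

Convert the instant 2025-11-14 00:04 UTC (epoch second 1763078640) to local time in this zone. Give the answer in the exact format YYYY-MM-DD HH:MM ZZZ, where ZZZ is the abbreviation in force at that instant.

2025-11-14 09:19 ZAF

Query: 2025-11-14 00:04 UTC
Rule 3/3 (ZAF, +09:15): 2025-09-27 03:08 UTC ≤ query < +∞
0·60 + 4 + 555 = 559 min
559 = 0·1440 + 559; 559 = 9·60 + 19 → 09:19, same day
→ 2025-11-14 09:19 ZAF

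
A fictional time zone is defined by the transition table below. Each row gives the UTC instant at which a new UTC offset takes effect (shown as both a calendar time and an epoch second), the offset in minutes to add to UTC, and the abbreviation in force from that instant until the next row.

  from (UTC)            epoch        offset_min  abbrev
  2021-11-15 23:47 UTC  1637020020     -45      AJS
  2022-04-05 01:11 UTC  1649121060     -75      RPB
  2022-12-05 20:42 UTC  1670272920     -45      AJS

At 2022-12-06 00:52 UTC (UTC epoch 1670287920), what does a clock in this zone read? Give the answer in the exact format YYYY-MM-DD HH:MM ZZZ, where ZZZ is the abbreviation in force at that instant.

Query: 2022-12-06 00:52 UTC
Rule 3/3 (AJS, -00:45): 2022-12-05 20:42 UTC ≤ query < +∞
0·60 + 52 - 45 = 7 min
7 = 0·1440 + 7; 7 = 0·60 + 7 → 00:07, same day
→ 2022-12-06 00:07 AJS

2022-12-06 00:07 AJS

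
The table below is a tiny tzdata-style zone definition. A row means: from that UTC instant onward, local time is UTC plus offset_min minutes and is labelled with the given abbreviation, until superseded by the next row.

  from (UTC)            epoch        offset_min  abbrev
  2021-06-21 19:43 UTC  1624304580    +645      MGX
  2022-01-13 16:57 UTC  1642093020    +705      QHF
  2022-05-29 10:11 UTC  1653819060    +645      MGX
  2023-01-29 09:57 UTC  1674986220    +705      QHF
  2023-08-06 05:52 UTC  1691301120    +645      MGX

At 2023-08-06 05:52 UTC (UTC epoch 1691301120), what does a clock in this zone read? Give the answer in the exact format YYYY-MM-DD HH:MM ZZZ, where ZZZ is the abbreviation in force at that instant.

2023-08-06 16:37 MGX

Query: 2023-08-06 05:52 UTC
Rule 5/5 (MGX, +10:45): 2023-08-06 05:52 UTC ≤ query < +∞
5·60 + 52 + 645 = 997 min
997 = 0·1440 + 997; 997 = 16·60 + 37 → 16:37, same day
→ 2023-08-06 16:37 MGX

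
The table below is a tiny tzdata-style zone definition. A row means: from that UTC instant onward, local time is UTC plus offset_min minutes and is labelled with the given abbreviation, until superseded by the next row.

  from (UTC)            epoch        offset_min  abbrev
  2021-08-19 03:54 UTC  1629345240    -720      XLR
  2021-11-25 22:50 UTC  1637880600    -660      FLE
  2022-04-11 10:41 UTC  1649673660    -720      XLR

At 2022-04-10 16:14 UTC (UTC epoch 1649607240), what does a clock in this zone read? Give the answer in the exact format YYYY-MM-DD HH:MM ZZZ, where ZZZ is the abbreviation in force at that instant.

Query: 2022-04-10 16:14 UTC
Rule 2/3 (FLE, -11:00): 2021-11-25 22:50 UTC ≤ query < 2022-04-11 10:41 UTC
16·60 + 14 - 660 = 314 min
314 = 0·1440 + 314; 314 = 5·60 + 14 → 05:14, same day
→ 2022-04-10 05:14 FLE

2022-04-10 05:14 FLE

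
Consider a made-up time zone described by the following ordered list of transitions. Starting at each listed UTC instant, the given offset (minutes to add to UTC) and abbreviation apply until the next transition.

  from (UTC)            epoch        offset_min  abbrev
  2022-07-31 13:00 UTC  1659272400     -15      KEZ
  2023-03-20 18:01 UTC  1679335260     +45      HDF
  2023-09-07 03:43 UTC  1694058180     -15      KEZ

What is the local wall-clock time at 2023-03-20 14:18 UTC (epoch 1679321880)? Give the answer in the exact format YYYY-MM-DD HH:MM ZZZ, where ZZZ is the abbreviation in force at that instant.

Query: 2023-03-20 14:18 UTC
Rule 1/3 (KEZ, -00:15): 2022-07-31 13:00 UTC ≤ query < 2023-03-20 18:01 UTC
14·60 + 18 - 15 = 843 min
843 = 0·1440 + 843; 843 = 14·60 + 3 → 14:03, same day
→ 2023-03-20 14:03 KEZ

2023-03-20 14:03 KEZ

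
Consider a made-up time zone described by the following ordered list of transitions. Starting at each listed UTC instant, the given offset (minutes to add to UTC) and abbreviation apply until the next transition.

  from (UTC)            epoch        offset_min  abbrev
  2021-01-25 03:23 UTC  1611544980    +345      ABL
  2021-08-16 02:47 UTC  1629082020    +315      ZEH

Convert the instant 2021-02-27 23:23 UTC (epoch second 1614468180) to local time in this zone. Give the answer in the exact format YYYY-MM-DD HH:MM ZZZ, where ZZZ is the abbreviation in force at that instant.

2021-02-28 05:08 ABL

Query: 2021-02-27 23:23 UTC
Rule 1/2 (ABL, +05:45): 2021-01-25 03:23 UTC ≤ query < 2021-08-16 02:47 UTC
23·60 + 23 + 345 = 1748 min
1748 = 1·1440 + 308; 308 = 5·60 + 8 → 05:08, 2021-02-27 + 1 day = 2021-02-28
→ 2021-02-28 05:08 ABL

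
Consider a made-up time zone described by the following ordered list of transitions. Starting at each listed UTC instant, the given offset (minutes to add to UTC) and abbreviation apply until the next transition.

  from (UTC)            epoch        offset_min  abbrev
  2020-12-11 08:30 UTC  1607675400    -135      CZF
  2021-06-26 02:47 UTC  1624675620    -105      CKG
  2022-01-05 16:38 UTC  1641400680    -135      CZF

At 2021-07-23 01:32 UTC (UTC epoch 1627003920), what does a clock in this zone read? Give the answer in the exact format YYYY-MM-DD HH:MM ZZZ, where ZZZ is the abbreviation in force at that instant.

Query: 2021-07-23 01:32 UTC
Rule 2/3 (CKG, -01:45): 2021-06-26 02:47 UTC ≤ query < 2022-01-05 16:38 UTC
1·60 + 32 - 105 = -13 min
-13 = -1·1440 + 1427; 1427 = 23·60 + 47 → 23:47, 2021-07-23 - 1 day = 2021-07-22
→ 2021-07-22 23:47 CKG

2021-07-22 23:47 CKG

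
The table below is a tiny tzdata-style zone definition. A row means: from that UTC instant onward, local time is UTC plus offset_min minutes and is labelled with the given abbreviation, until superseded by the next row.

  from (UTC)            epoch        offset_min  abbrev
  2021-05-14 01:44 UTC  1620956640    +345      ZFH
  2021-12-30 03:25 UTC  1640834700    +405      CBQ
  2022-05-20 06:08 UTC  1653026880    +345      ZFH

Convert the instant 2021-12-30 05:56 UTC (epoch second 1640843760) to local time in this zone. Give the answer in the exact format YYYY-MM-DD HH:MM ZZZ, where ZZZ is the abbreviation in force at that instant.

2021-12-30 12:41 CBQ

Query: 2021-12-30 05:56 UTC
Rule 2/3 (CBQ, +06:45): 2021-12-30 03:25 UTC ≤ query < 2022-05-20 06:08 UTC
5·60 + 56 + 405 = 761 min
761 = 0·1440 + 761; 761 = 12·60 + 41 → 12:41, same day
→ 2021-12-30 12:41 CBQ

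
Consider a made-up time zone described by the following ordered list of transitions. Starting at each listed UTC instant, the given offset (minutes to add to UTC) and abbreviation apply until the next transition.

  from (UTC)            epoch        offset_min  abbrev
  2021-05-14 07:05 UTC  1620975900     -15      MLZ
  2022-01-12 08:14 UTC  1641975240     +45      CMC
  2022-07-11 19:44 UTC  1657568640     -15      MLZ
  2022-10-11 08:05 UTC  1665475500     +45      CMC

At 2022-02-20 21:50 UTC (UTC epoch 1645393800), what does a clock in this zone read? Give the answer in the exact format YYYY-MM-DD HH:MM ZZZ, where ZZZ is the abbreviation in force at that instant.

Query: 2022-02-20 21:50 UTC
Rule 2/4 (CMC, +00:45): 2022-01-12 08:14 UTC ≤ query < 2022-07-11 19:44 UTC
21·60 + 50 + 45 = 1355 min
1355 = 0·1440 + 1355; 1355 = 22·60 + 35 → 22:35, same day
→ 2022-02-20 22:35 CMC

2022-02-20 22:35 CMC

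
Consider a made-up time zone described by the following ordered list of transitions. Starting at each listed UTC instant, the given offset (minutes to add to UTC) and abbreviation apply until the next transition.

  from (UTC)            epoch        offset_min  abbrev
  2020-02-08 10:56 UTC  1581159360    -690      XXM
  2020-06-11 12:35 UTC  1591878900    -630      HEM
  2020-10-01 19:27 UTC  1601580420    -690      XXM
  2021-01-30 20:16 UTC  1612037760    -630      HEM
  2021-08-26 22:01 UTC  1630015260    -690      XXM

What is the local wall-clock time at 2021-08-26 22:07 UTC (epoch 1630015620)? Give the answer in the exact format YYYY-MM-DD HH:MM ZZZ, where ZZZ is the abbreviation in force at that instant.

2021-08-26 10:37 XXM

Query: 2021-08-26 22:07 UTC
Rule 5/5 (XXM, -11:30): 2021-08-26 22:01 UTC ≤ query < +∞
22·60 + 7 - 690 = 637 min
637 = 0·1440 + 637; 637 = 10·60 + 37 → 10:37, same day
→ 2021-08-26 10:37 XXM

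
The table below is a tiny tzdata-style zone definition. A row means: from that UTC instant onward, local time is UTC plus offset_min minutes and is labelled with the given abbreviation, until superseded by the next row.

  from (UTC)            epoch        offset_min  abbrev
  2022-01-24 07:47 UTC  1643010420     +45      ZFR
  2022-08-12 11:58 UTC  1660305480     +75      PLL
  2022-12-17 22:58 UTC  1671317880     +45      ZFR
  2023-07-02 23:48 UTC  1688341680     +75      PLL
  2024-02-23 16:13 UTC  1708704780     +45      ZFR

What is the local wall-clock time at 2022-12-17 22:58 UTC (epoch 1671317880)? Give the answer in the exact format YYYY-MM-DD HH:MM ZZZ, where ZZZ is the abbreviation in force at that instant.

2022-12-17 23:43 ZFR

Query: 2022-12-17 22:58 UTC
Rule 3/5 (ZFR, +00:45): 2022-12-17 22:58 UTC ≤ query < 2023-07-02 23:48 UTC
22·60 + 58 + 45 = 1423 min
1423 = 0·1440 + 1423; 1423 = 23·60 + 43 → 23:43, same day
→ 2022-12-17 23:43 ZFR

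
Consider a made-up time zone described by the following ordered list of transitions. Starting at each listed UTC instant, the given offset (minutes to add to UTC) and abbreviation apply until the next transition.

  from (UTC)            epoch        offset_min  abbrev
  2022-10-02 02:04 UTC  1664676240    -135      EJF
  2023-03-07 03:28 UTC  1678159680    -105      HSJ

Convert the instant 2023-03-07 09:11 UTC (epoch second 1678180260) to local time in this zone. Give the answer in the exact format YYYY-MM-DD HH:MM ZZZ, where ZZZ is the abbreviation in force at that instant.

Query: 2023-03-07 09:11 UTC
Rule 2/2 (HSJ, -01:45): 2023-03-07 03:28 UTC ≤ query < +∞
9·60 + 11 - 105 = 446 min
446 = 0·1440 + 446; 446 = 7·60 + 26 → 07:26, same day
→ 2023-03-07 07:26 HSJ

2023-03-07 07:26 HSJ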